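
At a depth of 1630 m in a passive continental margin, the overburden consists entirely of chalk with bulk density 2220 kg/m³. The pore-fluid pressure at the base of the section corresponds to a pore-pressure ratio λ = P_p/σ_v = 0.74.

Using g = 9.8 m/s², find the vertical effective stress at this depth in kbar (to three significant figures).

0.0922 kbar

Overburden (lithostatic) stress σ_v:
chalk: 2220 kg/m³ × 9.8 m/s² × 1630 m = 3.546×10^7 Pa = 35.46 MPa
Pore pressure P_p = λ·σ_v = 0.74 × 35.46 MPa = 26.24 MPa
Effective stress σ' = σ_v − P_p = 35.46 − 26.24 = 9.2202 MPa = 0.092202 kbar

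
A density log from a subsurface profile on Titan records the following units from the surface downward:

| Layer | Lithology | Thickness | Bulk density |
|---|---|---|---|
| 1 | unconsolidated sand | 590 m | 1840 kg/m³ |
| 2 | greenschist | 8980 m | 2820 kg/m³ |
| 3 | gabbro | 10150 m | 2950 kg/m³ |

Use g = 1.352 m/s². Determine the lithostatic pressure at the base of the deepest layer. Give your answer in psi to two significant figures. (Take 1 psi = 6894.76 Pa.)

unconsolidated sand: 1840 kg/m³ × 1.352 m/s² × 590 m = 1.468×10^6 Pa = 212.9 psi
greenschist: 2820 kg/m³ × 1.352 m/s² × 8980 m = 3.424×10^7 Pa = 4966 psi
gabbro: 2950 kg/m³ × 1.352 m/s² × 10150 m = 4.048×10^7 Pa = 5871 psi
Total = 212.9 + 4966 + 5871 = 11050 psi

11000 psi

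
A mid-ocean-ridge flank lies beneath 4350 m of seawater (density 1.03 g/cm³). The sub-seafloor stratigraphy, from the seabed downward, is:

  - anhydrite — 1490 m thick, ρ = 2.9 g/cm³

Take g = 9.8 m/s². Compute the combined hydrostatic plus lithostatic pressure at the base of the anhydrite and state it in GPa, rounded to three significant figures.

seawater: 1030 kg/m³ × 9.8 m/s² × 4350 m = 4.391×10^7 Pa = 0.04391 GPa
anhydrite: 2900 kg/m³ × 9.8 m/s² × 1490 m = 4.235×10^7 Pa = 0.04235 GPa
Total = 0.04391 + 0.04235 = 0.086255 GPa

0.0863 GPa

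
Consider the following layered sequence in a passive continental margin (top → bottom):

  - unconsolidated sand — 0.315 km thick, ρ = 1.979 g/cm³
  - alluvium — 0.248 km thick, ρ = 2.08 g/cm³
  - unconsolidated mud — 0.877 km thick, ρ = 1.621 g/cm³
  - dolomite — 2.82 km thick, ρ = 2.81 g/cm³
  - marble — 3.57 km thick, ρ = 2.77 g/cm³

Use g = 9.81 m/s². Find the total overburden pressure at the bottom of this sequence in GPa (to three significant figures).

unconsolidated sand: 1979 kg/m³ × 9.81 m/s² × 315 m = 6.115×10^6 Pa = 6.115×10^-3 GPa
alluvium: 2080 kg/m³ × 9.81 m/s² × 248 m = 5.060×10^6 Pa = 5.060×10^-3 GPa
unconsolidated mud: 1621 kg/m³ × 9.81 m/s² × 877 m = 1.395×10^7 Pa = 0.01395 GPa
dolomite: 2810 kg/m³ × 9.81 m/s² × 2820 m = 7.774×10^7 Pa = 0.07774 GPa
marble: 2770 kg/m³ × 9.81 m/s² × 3570 m = 9.701×10^7 Pa = 0.09701 GPa
Total = 6.115×10^-3 + 5.060×10^-3 + 0.01395 + 0.07774 + 0.09701 = 0.19987 GPa

0.200 GPa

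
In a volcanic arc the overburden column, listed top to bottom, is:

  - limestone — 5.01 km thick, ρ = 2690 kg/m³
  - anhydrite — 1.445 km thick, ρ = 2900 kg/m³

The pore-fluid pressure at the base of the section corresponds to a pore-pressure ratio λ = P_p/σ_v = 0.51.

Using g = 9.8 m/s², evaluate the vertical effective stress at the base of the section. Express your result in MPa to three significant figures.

Overburden (lithostatic) stress σ_v:
limestone: 2690 kg/m³ × 9.8 m/s² × 5010 m = 1.321×10^8 Pa = 132.1 MPa
anhydrite: 2900 kg/m³ × 9.8 m/s² × 1445 m = 4.107×10^7 Pa = 41.07 MPa
Total = 132.1 + 41.07 = 173.14 MPa
Pore pressure P_p = λ·σ_v = 0.51 × 173.1 MPa = 88.30 MPa
Effective stress σ' = σ_v − P_p = 173.1 − 88.30 = 84.839 MPa

84.8 MPa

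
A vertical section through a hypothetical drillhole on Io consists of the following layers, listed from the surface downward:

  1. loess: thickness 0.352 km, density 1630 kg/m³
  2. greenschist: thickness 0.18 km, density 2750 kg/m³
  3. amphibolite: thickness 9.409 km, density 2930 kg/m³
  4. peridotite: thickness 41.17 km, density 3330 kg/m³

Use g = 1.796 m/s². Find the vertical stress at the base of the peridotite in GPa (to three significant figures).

0.298 GPa

loess: 1630 kg/m³ × 1.796 m/s² × 352 m = 1.030×10^6 Pa = 1.030×10^-3 GPa
greenschist: 2750 kg/m³ × 1.796 m/s² × 180 m = 8.890×10^5 Pa = 8.890×10^-4 GPa
amphibolite: 2930 kg/m³ × 1.796 m/s² × 9409 m = 4.951×10^7 Pa = 0.04951 GPa
peridotite: 3330 kg/m³ × 1.796 m/s² × 41170 m = 2.462×10^8 Pa = 0.2462 GPa
Total = 1.030×10^-3 + 8.890×10^-4 + 0.04951 + 0.2462 = 0.29766 GPa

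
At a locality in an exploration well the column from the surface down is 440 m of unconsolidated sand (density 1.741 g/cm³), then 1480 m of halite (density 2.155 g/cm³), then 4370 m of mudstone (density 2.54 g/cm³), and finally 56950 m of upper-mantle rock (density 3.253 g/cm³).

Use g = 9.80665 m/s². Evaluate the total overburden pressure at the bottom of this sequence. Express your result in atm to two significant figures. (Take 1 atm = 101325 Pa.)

19000 atm

unconsolidated sand: 1741 kg/m³ × 9.80665 m/s² × 440 m = 7.512×10^6 Pa = 74.14 atm
halite: 2155 kg/m³ × 9.80665 m/s² × 1480 m = 3.128×10^7 Pa = 308.7 atm
mudstone: 2540 kg/m³ × 9.80665 m/s² × 4370 m = 1.089×10^8 Pa = 1074 atm
upper-mantle rock: 3253 kg/m³ × 9.80665 m/s² × 56950 m = 1.817×10^9 Pa = 17930 atm
Total = 74.14 + 308.7 + 1074 + 17930 = 19387 atm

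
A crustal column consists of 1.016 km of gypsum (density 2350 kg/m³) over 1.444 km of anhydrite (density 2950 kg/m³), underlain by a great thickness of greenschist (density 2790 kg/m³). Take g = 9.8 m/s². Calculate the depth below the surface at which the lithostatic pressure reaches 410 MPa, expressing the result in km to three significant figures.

15.1 km

Pressure at base of upper layers: 2350×9.8×1016 + 2950×9.8×1444 = 6.514×10^7 Pa = 65.14 MPa
Remaining pressure to be supplied by greenschist: 4.100×10^8 − 6.514×10^7 = 3.449×10^8 Pa
Additional depth in greenschist = 3.449×10^8 Pa / (2790 kg/m³ × 9.8 m/s²) = 12613 m
Total depth = 2460 m + 12613 m = 15073 m
= 15.073 km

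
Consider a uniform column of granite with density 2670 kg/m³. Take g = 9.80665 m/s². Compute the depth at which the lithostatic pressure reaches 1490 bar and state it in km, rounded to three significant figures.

h = P/(ρg) = 1490 bar / (2670 kg/m³ × 9.80665 m/s²) = 1.490×10^8 Pa / 26184 Pa/m = 5690.6 m
= 5.6906 km

5.69 km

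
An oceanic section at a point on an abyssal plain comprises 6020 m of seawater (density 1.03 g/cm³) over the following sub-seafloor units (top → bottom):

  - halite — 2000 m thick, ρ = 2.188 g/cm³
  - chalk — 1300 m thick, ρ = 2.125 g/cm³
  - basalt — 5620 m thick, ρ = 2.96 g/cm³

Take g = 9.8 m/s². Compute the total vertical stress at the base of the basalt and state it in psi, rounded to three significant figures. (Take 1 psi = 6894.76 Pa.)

42600 psi

seawater: 1030 kg/m³ × 9.8 m/s² × 6020 m = 6.077×10^7 Pa = 8813 psi
halite: 2188 kg/m³ × 9.8 m/s² × 2000 m = 4.288×10^7 Pa = 6220 psi
chalk: 2125 kg/m³ × 9.8 m/s² × 1300 m = 2.707×10^7 Pa = 3927 psi
basalt: 2960 kg/m³ × 9.8 m/s² × 5620 m = 1.630×10^8 Pa = 23645 psi
Total = 8813 + 6220 + 3927 + 23645 = 42605 psi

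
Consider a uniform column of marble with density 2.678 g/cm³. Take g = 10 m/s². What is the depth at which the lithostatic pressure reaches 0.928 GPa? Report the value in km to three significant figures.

h = P/(ρg) = 0.928 GPa / (2678 kg/m³ × 10 m/s²) = 9.280×10^8 Pa / 26780 Pa/m = 34653 m
= 34.653 km

34.7 km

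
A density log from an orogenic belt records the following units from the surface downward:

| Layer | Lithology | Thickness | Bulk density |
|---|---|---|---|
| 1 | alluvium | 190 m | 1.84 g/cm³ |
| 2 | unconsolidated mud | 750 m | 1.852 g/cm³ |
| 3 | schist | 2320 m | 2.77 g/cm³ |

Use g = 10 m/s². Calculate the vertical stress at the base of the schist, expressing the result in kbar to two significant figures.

alluvium: 1840 kg/m³ × 10 m/s² × 190 m = 3.496×10^6 Pa = 0.03496 kbar
unconsolidated mud: 1852 kg/m³ × 10 m/s² × 750 m = 1.389×10^7 Pa = 0.1389 kbar
schist: 2770 kg/m³ × 10 m/s² × 2320 m = 6.426×10^7 Pa = 0.6426 kbar
Total = 0.03496 + 0.1389 + 0.6426 = 0.81650 kbar

0.82 kbar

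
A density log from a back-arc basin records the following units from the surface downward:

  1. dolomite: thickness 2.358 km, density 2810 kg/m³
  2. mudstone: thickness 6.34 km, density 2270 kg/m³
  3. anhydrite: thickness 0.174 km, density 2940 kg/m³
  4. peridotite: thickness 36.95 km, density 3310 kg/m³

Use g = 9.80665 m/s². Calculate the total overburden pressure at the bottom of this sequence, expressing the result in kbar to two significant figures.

dolomite: 2810 kg/m³ × 9.80665 m/s² × 2358 m = 6.498×10^7 Pa = 0.6498 kbar
mudstone: 2270 kg/m³ × 9.80665 m/s² × 6340 m = 1.411×10^8 Pa = 1.411 kbar
anhydrite: 2940 kg/m³ × 9.80665 m/s² × 174 m = 5.017×10^6 Pa = 0.05017 kbar
peridotite: 3310 kg/m³ × 9.80665 m/s² × 36950 m = 1.199×10^9 Pa = 11.99 kbar
Total = 0.6498 + 1.411 + 0.05017 + 11.99 = 14.105 kbar

14 kbar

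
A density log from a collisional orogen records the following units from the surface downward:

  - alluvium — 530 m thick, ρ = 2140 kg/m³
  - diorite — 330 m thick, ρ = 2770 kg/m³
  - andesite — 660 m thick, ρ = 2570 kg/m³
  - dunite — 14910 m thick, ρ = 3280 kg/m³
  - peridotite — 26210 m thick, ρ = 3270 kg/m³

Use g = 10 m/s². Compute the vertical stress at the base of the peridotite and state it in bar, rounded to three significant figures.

13800 bar

alluvium: 2140 kg/m³ × 10 m/s² × 530 m = 1.134×10^7 Pa = 113.4 bar
diorite: 2770 kg/m³ × 10 m/s² × 330 m = 9.141×10^6 Pa = 91.41 bar
andesite: 2570 kg/m³ × 10 m/s² × 660 m = 1.696×10^7 Pa = 169.6 bar
dunite: 3280 kg/m³ × 10 m/s² × 14910 m = 4.890×10^8 Pa = 4890 bar
peridotite: 3270 kg/m³ × 10 m/s² × 26210 m = 8.571×10^8 Pa = 8571 bar
Total = 113.4 + 91.41 + 169.6 + 4890 + 8571 = 13836 bar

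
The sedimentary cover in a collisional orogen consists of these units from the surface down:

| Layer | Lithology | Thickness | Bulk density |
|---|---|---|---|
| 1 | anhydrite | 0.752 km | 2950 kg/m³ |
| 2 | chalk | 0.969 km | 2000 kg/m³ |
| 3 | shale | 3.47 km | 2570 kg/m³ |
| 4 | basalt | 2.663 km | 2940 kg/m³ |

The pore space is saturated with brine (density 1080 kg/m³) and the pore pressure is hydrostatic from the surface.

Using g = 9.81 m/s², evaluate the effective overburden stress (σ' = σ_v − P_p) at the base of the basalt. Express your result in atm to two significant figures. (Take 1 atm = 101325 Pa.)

Overburden (lithostatic) stress σ_v:
anhydrite: 2950 kg/m³ × 9.81 m/s² × 752 m = 2.176×10^7 Pa = 21.76 MPa
chalk: 2000 kg/m³ × 9.81 m/s² × 969 m = 1.901×10^7 Pa = 19.01 MPa
shale: 2570 kg/m³ × 9.81 m/s² × 3470 m = 8.748×10^7 Pa = 87.48 MPa
basalt: 2940 kg/m³ × 9.81 m/s² × 2663 m = 7.680×10^7 Pa = 76.80 MPa
Total = 21.76 + 19.01 + 87.48 + 76.80 = 205.06 MPa
Pore pressure P_p = 1080 kg/m³ × 9.81 m/s² × 7854 m = 8.321×10^7 Pa = 83.21 MPa
Effective stress σ' = σ_v − P_p = 205.1 − 83.21 = 121.85 MPa = 1202.6 atm

1200 atm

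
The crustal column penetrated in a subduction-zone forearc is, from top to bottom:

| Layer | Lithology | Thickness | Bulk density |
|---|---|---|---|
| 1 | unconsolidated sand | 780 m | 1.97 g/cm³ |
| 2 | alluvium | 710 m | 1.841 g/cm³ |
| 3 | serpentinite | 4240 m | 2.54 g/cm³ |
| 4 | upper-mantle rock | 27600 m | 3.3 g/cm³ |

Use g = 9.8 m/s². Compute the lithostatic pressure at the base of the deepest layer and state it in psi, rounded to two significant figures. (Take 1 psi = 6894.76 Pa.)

unconsolidated sand: 1970 kg/m³ × 9.8 m/s² × 780 m = 1.506×10^7 Pa = 2184 psi
alluvium: 1841 kg/m³ × 9.8 m/s² × 710 m = 1.281×10^7 Pa = 1858 psi
serpentinite: 2540 kg/m³ × 9.8 m/s² × 4240 m = 1.055×10^8 Pa = 15308 psi
upper-mantle rock: 3300 kg/m³ × 9.8 m/s² × 27600 m = 8.926×10^8 Pa = 1.295×10^5 psi
Total = 2184 + 1858 + 15308 + 1.295×10^5 = 1.4881×10^5 psi

150000 psi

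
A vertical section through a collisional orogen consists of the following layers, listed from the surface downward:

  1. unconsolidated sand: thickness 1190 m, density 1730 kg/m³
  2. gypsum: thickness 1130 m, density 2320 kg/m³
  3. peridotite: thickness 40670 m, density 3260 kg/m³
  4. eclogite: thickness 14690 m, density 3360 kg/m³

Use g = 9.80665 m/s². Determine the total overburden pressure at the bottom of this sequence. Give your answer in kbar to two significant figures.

18 kbar

unconsolidated sand: 1730 kg/m³ × 9.80665 m/s² × 1190 m = 2.019×10^7 Pa = 0.2019 kbar
gypsum: 2320 kg/m³ × 9.80665 m/s² × 1130 m = 2.571×10^7 Pa = 0.2571 kbar
peridotite: 3260 kg/m³ × 9.80665 m/s² × 40670 m = 1.300×10^9 Pa = 13.00 kbar
eclogite: 3360 kg/m³ × 9.80665 m/s² × 14690 m = 4.840×10^8 Pa = 4.840 kbar
Total = 0.2019 + 0.2571 + 13.00 + 4.840 = 18.301 kbar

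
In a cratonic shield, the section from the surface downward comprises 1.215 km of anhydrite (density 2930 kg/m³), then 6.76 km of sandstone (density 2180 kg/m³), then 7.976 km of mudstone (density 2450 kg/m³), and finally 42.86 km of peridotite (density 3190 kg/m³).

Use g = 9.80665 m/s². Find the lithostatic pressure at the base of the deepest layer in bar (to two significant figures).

17000 bar

anhydrite: 2930 kg/m³ × 9.80665 m/s² × 1215 m = 3.491×10^7 Pa = 349.1 bar
sandstone: 2180 kg/m³ × 9.80665 m/s² × 6760 m = 1.445×10^8 Pa = 1445 bar
mudstone: 2450 kg/m³ × 9.80665 m/s² × 7976 m = 1.916×10^8 Pa = 1916 bar
peridotite: 3190 kg/m³ × 9.80665 m/s² × 42860 m = 1.341×10^9 Pa = 13408 bar
Total = 349.1 + 1445 + 1916 + 13408 = 17119 bar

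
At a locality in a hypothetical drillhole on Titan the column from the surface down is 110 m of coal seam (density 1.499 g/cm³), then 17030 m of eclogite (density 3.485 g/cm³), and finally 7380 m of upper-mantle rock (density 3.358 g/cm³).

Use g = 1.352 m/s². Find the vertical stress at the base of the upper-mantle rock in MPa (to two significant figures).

coal seam: 1499 kg/m³ × 1.352 m/s² × 110 m = 2.229×10^5 Pa = 0.2229 MPa
eclogite: 3485 kg/m³ × 1.352 m/s² × 17030 m = 8.024×10^7 Pa = 80.24 MPa
upper-mantle rock: 3358 kg/m³ × 1.352 m/s² × 7380 m = 3.351×10^7 Pa = 33.51 MPa
Total = 0.2229 + 80.24 + 33.51 = 113.97 MPa

110 MPa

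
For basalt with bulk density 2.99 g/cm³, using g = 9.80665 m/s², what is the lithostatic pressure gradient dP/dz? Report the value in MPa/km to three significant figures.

dP/dz = ρg = 2990 kg/m³ × 9.80665 m/s² = 29322 Pa/m
= 29322 Pa/m × (1 MPa/km / 1000.0 Pa/m) = 29.322 MPa/km

29.3 MPa/km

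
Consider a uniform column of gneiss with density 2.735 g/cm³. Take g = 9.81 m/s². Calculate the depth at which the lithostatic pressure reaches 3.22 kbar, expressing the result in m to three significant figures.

h = P/(ρg) = 3.22 kbar / (2735 kg/m³ × 9.81 m/s²) = 3.220×10^8 Pa / 26830 Pa/m = 12001 m

12000 m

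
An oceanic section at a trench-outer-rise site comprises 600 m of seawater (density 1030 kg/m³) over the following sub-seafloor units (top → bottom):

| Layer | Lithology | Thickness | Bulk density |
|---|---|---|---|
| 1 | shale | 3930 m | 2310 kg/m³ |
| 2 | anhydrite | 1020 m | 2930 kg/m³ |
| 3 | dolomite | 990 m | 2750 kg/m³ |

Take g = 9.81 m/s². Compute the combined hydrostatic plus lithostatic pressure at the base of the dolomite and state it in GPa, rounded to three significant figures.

0.151 GPa

seawater: 1030 kg/m³ × 9.81 m/s² × 600 m = 6.063×10^6 Pa = 6.063×10^-3 GPa
shale: 2310 kg/m³ × 9.81 m/s² × 3930 m = 8.906×10^7 Pa = 0.08906 GPa
anhydrite: 2930 kg/m³ × 9.81 m/s² × 1020 m = 2.932×10^7 Pa = 0.02932 GPa
dolomite: 2750 kg/m³ × 9.81 m/s² × 990 m = 2.671×10^7 Pa = 0.02671 GPa
Total = 6.063×10^-3 + 0.08906 + 0.02932 + 0.02671 = 0.15115 GPa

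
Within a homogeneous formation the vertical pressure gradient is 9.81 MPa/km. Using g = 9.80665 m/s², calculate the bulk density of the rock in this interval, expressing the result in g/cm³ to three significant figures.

1.00 g/cm³

ρ = (dP/dz)/g = 9.81 MPa/km / 9.80665 m/s² = 9810.0 Pa/m / 9.80665 m/s² = 1000.3 kg/m³
= 1.000 g/cm³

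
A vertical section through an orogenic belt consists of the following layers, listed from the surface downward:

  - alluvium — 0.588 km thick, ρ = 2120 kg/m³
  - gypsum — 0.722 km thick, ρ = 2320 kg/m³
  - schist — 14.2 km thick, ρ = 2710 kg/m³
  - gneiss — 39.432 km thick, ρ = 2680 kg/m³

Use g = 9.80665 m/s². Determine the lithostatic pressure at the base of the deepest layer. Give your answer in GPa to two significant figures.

alluvium: 2120 kg/m³ × 9.80665 m/s² × 588 m = 1.222×10^7 Pa = 0.01222 GPa
gypsum: 2320 kg/m³ × 9.80665 m/s² × 722 m = 1.643×10^7 Pa = 0.01643 GPa
schist: 2710 kg/m³ × 9.80665 m/s² × 14200 m = 3.774×10^8 Pa = 0.3774 GPa
gneiss: 2680 kg/m³ × 9.80665 m/s² × 39432 m = 1.036×10^9 Pa = 1.036 GPa
Total = 0.01222 + 0.01643 + 0.3774 + 1.036 = 1.4424 GPa

1.4 GPa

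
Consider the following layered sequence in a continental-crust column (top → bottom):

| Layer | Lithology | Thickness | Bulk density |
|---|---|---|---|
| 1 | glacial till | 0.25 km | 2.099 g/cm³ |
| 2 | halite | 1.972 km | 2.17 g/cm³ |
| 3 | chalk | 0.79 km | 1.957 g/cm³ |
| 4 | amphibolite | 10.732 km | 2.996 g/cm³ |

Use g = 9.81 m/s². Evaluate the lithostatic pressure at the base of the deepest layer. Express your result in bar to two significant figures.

3800 bar

glacial till: 2099 kg/m³ × 9.81 m/s² × 250 m = 5.148×10^6 Pa = 51.48 bar
halite: 2170 kg/m³ × 9.81 m/s² × 1972 m = 4.198×10^7 Pa = 419.8 bar
chalk: 1957 kg/m³ × 9.81 m/s² × 790 m = 1.517×10^7 Pa = 151.7 bar
amphibolite: 2996 kg/m³ × 9.81 m/s² × 10732 m = 3.154×10^8 Pa = 3154 bar
Total = 51.48 + 419.8 + 151.7 + 3154 = 3777.2 bar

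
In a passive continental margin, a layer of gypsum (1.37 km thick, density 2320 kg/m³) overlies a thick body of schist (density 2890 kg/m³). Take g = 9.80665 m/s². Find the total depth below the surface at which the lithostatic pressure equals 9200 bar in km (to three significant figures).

32.7 km

Pressure at base of upper layers: 2320×9.80665×1370 = 3.117×10^7 Pa = 311.7 bar
Remaining pressure to be supplied by schist: 9.200×10^8 − 3.117×10^7 = 8.888×10^8 Pa
Additional depth in schist = 8.888×10^8 Pa / (2890 kg/m³ × 9.80665 m/s²) = 31362 m
Total depth = 1370 m + 31362 m = 32732 m
= 32.732 km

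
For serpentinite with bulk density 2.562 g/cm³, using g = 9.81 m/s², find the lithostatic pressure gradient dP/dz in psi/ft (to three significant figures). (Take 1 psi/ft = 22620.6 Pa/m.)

dP/dz = ρg = 2562 kg/m³ × 9.81 m/s² = 25133 Pa/m
= 25133 Pa/m × (1 psi/ft / 22621 Pa/m) = 1.1111 psi/ft

1.11 psi/ft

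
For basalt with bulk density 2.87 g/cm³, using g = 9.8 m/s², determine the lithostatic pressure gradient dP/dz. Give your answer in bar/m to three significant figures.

0.281 bar/m

dP/dz = ρg = 2870 kg/m³ × 9.8 m/s² = 28126 Pa/m
= 28126 Pa/m × (1 bar/m / 1.0000×10^5 Pa/m) = 0.28126 bar/m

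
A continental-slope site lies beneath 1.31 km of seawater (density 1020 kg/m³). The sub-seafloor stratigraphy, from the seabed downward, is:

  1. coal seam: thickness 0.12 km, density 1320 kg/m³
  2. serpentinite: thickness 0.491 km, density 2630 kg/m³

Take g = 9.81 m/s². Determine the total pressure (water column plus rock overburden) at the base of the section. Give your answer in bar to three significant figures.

seawater: 1020 kg/m³ × 9.81 m/s² × 1310 m = 1.311×10^7 Pa = 131.1 bar
coal seam: 1320 kg/m³ × 9.81 m/s² × 120 m = 1.554×10^6 Pa = 15.54 bar
serpentinite: 2630 kg/m³ × 9.81 m/s² × 491 m = 1.267×10^7 Pa = 126.7 bar
Total = 131.1 + 15.54 + 126.7 = 273.30 bar

273 bar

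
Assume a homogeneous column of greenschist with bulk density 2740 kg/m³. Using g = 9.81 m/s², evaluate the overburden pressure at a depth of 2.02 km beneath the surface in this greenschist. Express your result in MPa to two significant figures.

54 MPa

greenschist: 2740 kg/m³ × 9.81 m/s² × 2020 m = 5.430×10^7 Pa = 54.30 MPa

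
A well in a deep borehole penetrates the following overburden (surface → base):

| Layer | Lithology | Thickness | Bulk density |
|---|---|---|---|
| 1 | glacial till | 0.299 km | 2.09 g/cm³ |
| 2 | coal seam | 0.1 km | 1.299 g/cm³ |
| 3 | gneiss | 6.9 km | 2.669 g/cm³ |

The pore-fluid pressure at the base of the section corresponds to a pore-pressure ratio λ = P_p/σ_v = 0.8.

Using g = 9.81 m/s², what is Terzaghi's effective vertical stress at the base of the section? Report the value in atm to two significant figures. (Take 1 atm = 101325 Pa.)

Overburden (lithostatic) stress σ_v:
glacial till: 2090 kg/m³ × 9.81 m/s² × 299 m = 6.130×10^6 Pa = 6.130 MPa
coal seam: 1299 kg/m³ × 9.81 m/s² × 100 m = 1.274×10^6 Pa = 1.274 MPa
gneiss: 2669 kg/m³ × 9.81 m/s² × 6900 m = 1.807×10^8 Pa = 180.7 MPa
Total = 6.130 + 1.274 + 180.7 = 188.07 MPa
Pore pressure P_p = λ·σ_v = 0.8 × 188.1 MPa = 150.5 MPa
Effective stress σ' = σ_v − P_p = 188.1 − 150.5 = 37.613 MPa = 371.21 atm

370 atm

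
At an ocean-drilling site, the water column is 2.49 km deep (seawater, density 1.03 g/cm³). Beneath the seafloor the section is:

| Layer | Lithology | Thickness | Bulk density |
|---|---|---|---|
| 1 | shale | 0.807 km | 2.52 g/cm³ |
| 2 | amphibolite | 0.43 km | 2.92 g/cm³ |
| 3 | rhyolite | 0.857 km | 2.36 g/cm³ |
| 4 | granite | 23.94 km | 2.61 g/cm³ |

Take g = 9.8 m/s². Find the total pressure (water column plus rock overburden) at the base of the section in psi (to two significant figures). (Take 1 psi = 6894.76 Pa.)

100000 psi

seawater: 1030 kg/m³ × 9.8 m/s² × 2490 m = 2.513×10^7 Pa = 3645 psi
shale: 2520 kg/m³ × 9.8 m/s² × 807 m = 1.993×10^7 Pa = 2891 psi
amphibolite: 2920 kg/m³ × 9.8 m/s² × 430 m = 1.230×10^7 Pa = 1785 psi
rhyolite: 2360 kg/m³ × 9.8 m/s² × 857 m = 1.982×10^7 Pa = 2875 psi
granite: 2610 kg/m³ × 9.8 m/s² × 23940 m = 6.123×10^8 Pa = 88812 psi
Total = 3645 + 2891 + 1785 + 2875 + 88812 = 1.0001×10^5 psi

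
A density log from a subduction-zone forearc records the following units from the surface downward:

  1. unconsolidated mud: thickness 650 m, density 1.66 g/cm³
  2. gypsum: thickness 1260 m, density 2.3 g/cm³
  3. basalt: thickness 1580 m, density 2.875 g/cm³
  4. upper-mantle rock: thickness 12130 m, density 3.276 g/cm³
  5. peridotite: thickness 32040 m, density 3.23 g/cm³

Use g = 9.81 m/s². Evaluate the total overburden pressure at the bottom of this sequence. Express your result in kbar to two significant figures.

unconsolidated mud: 1660 kg/m³ × 9.81 m/s² × 650 m = 1.058×10^7 Pa = 0.1058 kbar
gypsum: 2300 kg/m³ × 9.81 m/s² × 1260 m = 2.843×10^7 Pa = 0.2843 kbar
basalt: 2875 kg/m³ × 9.81 m/s² × 1580 m = 4.456×10^7 Pa = 0.4456 kbar
upper-mantle rock: 3276 kg/m³ × 9.81 m/s² × 12130 m = 3.898×10^8 Pa = 3.898 kbar
peridotite: 3230 kg/m³ × 9.81 m/s² × 32040 m = 1.015×10^9 Pa = 10.15 kbar
Total = 0.1058 + 0.2843 + 0.4456 + 3.898 + 10.15 = 14.886 kbar

15 kbar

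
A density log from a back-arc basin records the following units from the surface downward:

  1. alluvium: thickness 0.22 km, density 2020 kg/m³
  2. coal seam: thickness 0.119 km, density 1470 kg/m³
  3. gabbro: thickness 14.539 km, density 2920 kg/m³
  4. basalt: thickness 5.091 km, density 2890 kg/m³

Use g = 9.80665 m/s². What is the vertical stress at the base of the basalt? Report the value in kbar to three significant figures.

alluvium: 2020 kg/m³ × 9.80665 m/s² × 220 m = 4.358×10^6 Pa = 0.04358 kbar
coal seam: 1470 kg/m³ × 9.80665 m/s² × 119 m = 1.715×10^6 Pa = 0.01715 kbar
gabbro: 2920 kg/m³ × 9.80665 m/s² × 14539 m = 4.163×10^8 Pa = 4.163 kbar
basalt: 2890 kg/m³ × 9.80665 m/s² × 5091 m = 1.443×10^8 Pa = 1.443 kbar
Total = 0.04358 + 0.01715 + 4.163 + 1.443 = 5.6669 kbar

5.67 kbar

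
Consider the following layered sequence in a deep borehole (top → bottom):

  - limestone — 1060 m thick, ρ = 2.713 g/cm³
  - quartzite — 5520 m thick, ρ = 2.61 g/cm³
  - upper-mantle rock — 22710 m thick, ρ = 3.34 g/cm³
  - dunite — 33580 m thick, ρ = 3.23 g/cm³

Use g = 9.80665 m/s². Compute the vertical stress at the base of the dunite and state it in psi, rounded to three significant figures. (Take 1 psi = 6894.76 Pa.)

287000 psi

limestone: 2713 kg/m³ × 9.80665 m/s² × 1060 m = 2.820×10^7 Pa = 4090 psi
quartzite: 2610 kg/m³ × 9.80665 m/s² × 5520 m = 1.413×10^8 Pa = 20492 psi
upper-mantle rock: 3340 kg/m³ × 9.80665 m/s² × 22710 m = 7.438×10^8 Pa = 1.079×10^5 psi
dunite: 3230 kg/m³ × 9.80665 m/s² × 33580 m = 1.064×10^9 Pa = 1.543×10^5 psi
Total = 4090 + 20492 + 1.079×10^5 + 1.543×10^5 = 2.8674×10^5 psi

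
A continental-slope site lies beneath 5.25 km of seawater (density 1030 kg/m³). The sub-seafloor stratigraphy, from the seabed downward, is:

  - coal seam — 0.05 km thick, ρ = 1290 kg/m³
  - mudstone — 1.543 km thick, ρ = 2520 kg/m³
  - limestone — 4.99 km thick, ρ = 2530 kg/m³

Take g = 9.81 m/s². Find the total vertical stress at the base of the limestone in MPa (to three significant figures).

seawater: 1030 kg/m³ × 9.81 m/s² × 5250 m = 5.305×10^7 Pa = 53.05 MPa
coal seam: 1290 kg/m³ × 9.81 m/s² × 50 m = 6.327×10^5 Pa = 0.6327 MPa
mudstone: 2520 kg/m³ × 9.81 m/s² × 1543 m = 3.814×10^7 Pa = 38.14 MPa
limestone: 2530 kg/m³ × 9.81 m/s² × 4990 m = 1.238×10^8 Pa = 123.8 MPa
Total = 53.05 + 0.6327 + 38.14 + 123.8 = 215.67 MPa

216 MPa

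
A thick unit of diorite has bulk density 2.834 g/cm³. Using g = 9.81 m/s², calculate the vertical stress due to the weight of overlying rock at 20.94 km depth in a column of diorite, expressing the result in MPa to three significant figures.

582 MPa

diorite: 2834 kg/m³ × 9.81 m/s² × 20940 m = 5.822×10^8 Pa = 582.2 MPa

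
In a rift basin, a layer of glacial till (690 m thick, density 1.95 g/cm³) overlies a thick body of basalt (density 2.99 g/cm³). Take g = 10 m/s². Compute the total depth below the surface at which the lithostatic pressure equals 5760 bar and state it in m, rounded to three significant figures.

Pressure at base of upper layers: 1950×10×690 = 1.345×10^7 Pa = 134.6 bar
Remaining pressure to be supplied by basalt: 5.760×10^8 − 1.345×10^7 = 5.625×10^8 Pa
Additional depth in basalt = 5.625×10^8 Pa / (2990 kg/m³ × 10 m/s²) = 18814 m
Total depth = 690 m + 18814 m = 19504 m

19500 m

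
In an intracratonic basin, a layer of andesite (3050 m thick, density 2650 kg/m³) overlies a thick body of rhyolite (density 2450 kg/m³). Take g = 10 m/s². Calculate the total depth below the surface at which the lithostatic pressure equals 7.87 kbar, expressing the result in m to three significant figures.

Pressure at base of upper layers: 2650×10×3050 = 8.082×10^7 Pa = 0.8083 kbar
Remaining pressure to be supplied by rhyolite: 7.870×10^8 − 8.082×10^7 = 7.062×10^8 Pa
Additional depth in rhyolite = 7.062×10^8 Pa / (2450 kg/m³ × 10 m/s²) = 28823 m
Total depth = 3050 m + 28823 m = 31873 m

31900 m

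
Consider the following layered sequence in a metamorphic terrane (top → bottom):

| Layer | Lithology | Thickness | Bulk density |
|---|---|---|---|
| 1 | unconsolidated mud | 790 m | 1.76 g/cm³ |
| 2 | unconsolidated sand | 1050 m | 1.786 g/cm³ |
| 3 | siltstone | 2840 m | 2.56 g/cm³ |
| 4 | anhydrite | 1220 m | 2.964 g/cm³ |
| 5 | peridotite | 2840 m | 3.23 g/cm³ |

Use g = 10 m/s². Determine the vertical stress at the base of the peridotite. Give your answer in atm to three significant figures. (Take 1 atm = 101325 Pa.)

unconsolidated mud: 1760 kg/m³ × 10 m/s² × 790 m = 1.390×10^7 Pa = 137.2 atm
unconsolidated sand: 1786 kg/m³ × 10 m/s² × 1050 m = 1.875×10^7 Pa = 185.1 atm
siltstone: 2560 kg/m³ × 10 m/s² × 2840 m = 7.270×10^7 Pa = 717.5 atm
anhydrite: 2964 kg/m³ × 10 m/s² × 1220 m = 3.616×10^7 Pa = 356.9 atm
peridotite: 3230 kg/m³ × 10 m/s² × 2840 m = 9.173×10^7 Pa = 905.3 atm
Total = 137.2 + 185.1 + 717.5 + 356.9 + 905.3 = 2302.0 atm

2300 atm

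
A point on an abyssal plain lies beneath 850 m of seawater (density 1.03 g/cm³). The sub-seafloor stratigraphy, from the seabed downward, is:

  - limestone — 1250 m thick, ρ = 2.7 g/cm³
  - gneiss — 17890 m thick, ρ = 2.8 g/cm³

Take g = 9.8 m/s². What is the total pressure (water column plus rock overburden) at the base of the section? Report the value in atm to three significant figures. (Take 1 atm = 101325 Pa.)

5260 atm

seawater: 1030 kg/m³ × 9.8 m/s² × 850 m = 8.580×10^6 Pa = 84.68 atm
limestone: 2700 kg/m³ × 9.8 m/s² × 1250 m = 3.308×10^7 Pa = 326.4 atm
gneiss: 2800 kg/m³ × 9.8 m/s² × 17890 m = 4.909×10^8 Pa = 4845 atm
Total = 84.68 + 326.4 + 4845 = 5255.9 atm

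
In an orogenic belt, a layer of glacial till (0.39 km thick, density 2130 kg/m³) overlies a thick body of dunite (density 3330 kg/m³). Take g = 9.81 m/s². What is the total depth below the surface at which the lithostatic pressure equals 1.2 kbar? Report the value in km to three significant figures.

3.81 km

Pressure at base of upper layers: 2130×9.81×390 = 8.149×10^6 Pa = 0.08149 kbar
Remaining pressure to be supplied by dunite: 1.200×10^8 − 8.149×10^6 = 1.119×10^8 Pa
Additional depth in dunite = 1.119×10^8 Pa / (3330 kg/m³ × 9.81 m/s²) = 3423.9 m
Total depth = 390 m + 3423.9 m = 3813.9 m
= 3.8139 km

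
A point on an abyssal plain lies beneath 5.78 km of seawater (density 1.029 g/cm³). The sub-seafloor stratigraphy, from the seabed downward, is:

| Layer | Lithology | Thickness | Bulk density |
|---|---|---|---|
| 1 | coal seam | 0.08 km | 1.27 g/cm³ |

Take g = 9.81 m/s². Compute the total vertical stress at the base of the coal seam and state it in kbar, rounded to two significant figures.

0.59 kbar

seawater: 1029 kg/m³ × 9.81 m/s² × 5780 m = 5.835×10^7 Pa = 0.5835 kbar
coal seam: 1270 kg/m³ × 9.81 m/s² × 80 m = 9.967×10^5 Pa = 9.967×10^-3 kbar
Total = 0.5835 + 9.967×10^-3 = 0.59343 kbar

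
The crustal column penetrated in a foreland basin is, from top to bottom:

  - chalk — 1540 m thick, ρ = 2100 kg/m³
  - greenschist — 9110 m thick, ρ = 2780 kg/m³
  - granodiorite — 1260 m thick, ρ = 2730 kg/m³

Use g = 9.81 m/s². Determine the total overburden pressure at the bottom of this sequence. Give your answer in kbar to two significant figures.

3.1 kbar

chalk: 2100 kg/m³ × 9.81 m/s² × 1540 m = 3.173×10^7 Pa = 0.3173 kbar
greenschist: 2780 kg/m³ × 9.81 m/s² × 9110 m = 2.484×10^8 Pa = 2.484 kbar
granodiorite: 2730 kg/m³ × 9.81 m/s² × 1260 m = 3.374×10^7 Pa = 0.3374 kbar
Total = 0.3173 + 2.484 + 0.3374 = 3.1392 kbar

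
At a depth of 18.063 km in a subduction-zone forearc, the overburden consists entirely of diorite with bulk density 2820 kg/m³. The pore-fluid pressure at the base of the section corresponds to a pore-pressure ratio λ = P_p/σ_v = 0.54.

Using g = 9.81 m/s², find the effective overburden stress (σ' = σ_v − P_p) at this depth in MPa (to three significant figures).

Overburden (lithostatic) stress σ_v:
diorite: 2820 kg/m³ × 9.81 m/s² × 18063 m = 4.997×10^8 Pa = 499.7 MPa
Pore pressure P_p = λ·σ_v = 0.54 × 499.7 MPa = 269.8 MPa
Effective stress σ' = σ_v − P_p = 499.7 − 269.8 = 229.86 MPa

230 MPa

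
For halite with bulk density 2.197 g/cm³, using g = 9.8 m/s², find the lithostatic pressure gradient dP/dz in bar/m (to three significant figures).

dP/dz = ρg = 2197 kg/m³ × 9.8 m/s² = 21531 Pa/m
= 21531 Pa/m × (1 bar/m / 1.0000×10^5 Pa/m) = 0.21531 bar/m

0.215 bar/m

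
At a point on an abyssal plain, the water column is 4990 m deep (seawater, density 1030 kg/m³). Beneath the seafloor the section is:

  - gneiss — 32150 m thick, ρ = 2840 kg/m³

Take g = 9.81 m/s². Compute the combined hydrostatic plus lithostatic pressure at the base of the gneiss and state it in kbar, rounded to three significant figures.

seawater: 1030 kg/m³ × 9.81 m/s² × 4990 m = 5.042×10^7 Pa = 0.5042 kbar
gneiss: 2840 kg/m³ × 9.81 m/s² × 32150 m = 8.957×10^8 Pa = 8.957 kbar
Total = 0.5042 + 8.957 = 9.4613 kbar

9.46 kbar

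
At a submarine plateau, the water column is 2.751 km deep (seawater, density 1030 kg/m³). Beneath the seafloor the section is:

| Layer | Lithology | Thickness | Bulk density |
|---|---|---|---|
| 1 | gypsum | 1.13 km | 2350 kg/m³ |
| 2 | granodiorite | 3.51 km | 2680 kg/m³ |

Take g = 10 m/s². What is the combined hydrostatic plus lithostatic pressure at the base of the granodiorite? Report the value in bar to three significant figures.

1490 bar

seawater: 1030 kg/m³ × 10 m/s² × 2751 m = 2.834×10^7 Pa = 283.4 bar
gypsum: 2350 kg/m³ × 10 m/s² × 1130 m = 2.655×10^7 Pa = 265.6 bar
granodiorite: 2680 kg/m³ × 10 m/s² × 3510 m = 9.407×10^7 Pa = 940.7 bar
Total = 283.4 + 265.6 + 940.7 = 1489.6 bar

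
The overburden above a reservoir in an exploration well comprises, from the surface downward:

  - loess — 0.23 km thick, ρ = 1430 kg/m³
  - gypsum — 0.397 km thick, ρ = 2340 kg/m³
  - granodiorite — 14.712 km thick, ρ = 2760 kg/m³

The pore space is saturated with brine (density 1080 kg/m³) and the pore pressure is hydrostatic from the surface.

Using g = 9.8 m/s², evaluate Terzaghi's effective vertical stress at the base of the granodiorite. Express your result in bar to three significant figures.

Overburden (lithostatic) stress σ_v:
loess: 1430 kg/m³ × 9.8 m/s² × 230 m = 3.223×10^6 Pa = 3.223 MPa
gypsum: 2340 kg/m³ × 9.8 m/s² × 397 m = 9.104×10^6 Pa = 9.104 MPa
granodiorite: 2760 kg/m³ × 9.8 m/s² × 14712 m = 3.979×10^8 Pa = 397.9 MPa
Total = 3.223 + 9.104 + 397.9 = 410.26 MPa
Pore pressure P_p = 1080 kg/m³ × 9.8 m/s² × 15339 m = 1.623×10^8 Pa = 162.3 MPa
Effective stress σ' = σ_v − P_p = 410.3 − 162.3 = 247.91 MPa = 2479.1 bar

2480 bar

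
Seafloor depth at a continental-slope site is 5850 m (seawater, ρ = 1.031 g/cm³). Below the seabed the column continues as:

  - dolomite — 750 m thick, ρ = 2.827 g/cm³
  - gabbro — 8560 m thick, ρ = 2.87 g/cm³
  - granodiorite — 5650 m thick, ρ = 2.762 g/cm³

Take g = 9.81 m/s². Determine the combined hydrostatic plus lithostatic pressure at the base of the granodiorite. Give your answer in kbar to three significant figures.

4.74 kbar

seawater: 1031 kg/m³ × 9.81 m/s² × 5850 m = 5.917×10^7 Pa = 0.5917 kbar
dolomite: 2827 kg/m³ × 9.81 m/s² × 750 m = 2.080×10^7 Pa = 0.2080 kbar
gabbro: 2870 kg/m³ × 9.81 m/s² × 8560 m = 2.410×10^8 Pa = 2.410 kbar
granodiorite: 2762 kg/m³ × 9.81 m/s² × 5650 m = 1.531×10^8 Pa = 1.531 kbar
Total = 0.5917 + 0.2080 + 2.410 + 1.531 = 4.7406 kbar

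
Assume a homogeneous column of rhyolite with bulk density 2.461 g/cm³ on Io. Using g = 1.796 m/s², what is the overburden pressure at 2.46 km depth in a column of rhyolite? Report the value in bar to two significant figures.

rhyolite: 2461 kg/m³ × 1.796 m/s² × 2460 m = 1.087×10^7 Pa = 108.7 bar

110 bar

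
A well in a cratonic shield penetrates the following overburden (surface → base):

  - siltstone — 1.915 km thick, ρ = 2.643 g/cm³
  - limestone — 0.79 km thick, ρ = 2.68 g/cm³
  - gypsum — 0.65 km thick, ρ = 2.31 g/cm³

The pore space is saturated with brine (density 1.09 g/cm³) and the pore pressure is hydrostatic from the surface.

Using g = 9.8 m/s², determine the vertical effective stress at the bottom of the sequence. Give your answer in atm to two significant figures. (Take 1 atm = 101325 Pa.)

490 atm

Overburden (lithostatic) stress σ_v:
siltstone: 2643 kg/m³ × 9.8 m/s² × 1915 m = 4.960×10^7 Pa = 49.60 MPa
limestone: 2680 kg/m³ × 9.8 m/s² × 790 m = 2.075×10^7 Pa = 20.75 MPa
gypsum: 2310 kg/m³ × 9.8 m/s² × 650 m = 1.471×10^7 Pa = 14.71 MPa
Total = 49.60 + 20.75 + 14.71 = 85.064 MPa
Pore pressure P_p = 1090 kg/m³ × 9.8 m/s² × 3355 m = 3.584×10^7 Pa = 35.84 MPa
Effective stress σ' = σ_v − P_p = 85.06 − 35.84 = 49.226 MPa = 485.83 atm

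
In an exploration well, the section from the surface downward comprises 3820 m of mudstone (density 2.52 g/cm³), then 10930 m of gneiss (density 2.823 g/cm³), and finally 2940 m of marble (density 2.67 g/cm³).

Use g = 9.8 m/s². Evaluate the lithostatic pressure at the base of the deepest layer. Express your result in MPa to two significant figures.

mudstone: 2520 kg/m³ × 9.8 m/s² × 3820 m = 9.434×10^7 Pa = 94.34 MPa
gneiss: 2823 kg/m³ × 9.8 m/s² × 10930 m = 3.024×10^8 Pa = 302.4 MPa
marble: 2670 kg/m³ × 9.8 m/s² × 2940 m = 7.693×10^7 Pa = 76.93 MPa
Total = 94.34 + 302.4 + 76.93 = 473.65 MPa

470 MPa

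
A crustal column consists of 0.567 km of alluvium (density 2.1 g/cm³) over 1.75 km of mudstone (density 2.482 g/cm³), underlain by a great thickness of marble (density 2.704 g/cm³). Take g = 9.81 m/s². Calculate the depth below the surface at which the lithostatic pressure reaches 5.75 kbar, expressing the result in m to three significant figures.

Pressure at base of upper layers: 2100×9.81×567 + 2482×9.81×1750 = 5.429×10^7 Pa = 0.5429 kbar
Remaining pressure to be supplied by marble: 5.750×10^8 − 5.429×10^7 = 5.207×10^8 Pa
Additional depth in marble = 5.207×10^8 Pa / (2704 kg/m³ × 9.81 m/s²) = 19630 m
Total depth = 2317 m + 19630 m = 21947 m

21900 m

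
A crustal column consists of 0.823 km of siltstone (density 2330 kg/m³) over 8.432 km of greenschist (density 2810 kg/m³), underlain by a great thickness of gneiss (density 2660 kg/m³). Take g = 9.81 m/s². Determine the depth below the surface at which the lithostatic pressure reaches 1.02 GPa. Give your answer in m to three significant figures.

Pressure at base of upper layers: 2330×9.81×823 + 2810×9.81×8432 = 2.512×10^8 Pa = 0.2512 GPa
Remaining pressure to be supplied by gneiss: 1.020×10^9 − 2.512×10^8 = 7.688×10^8 Pa
Additional depth in gneiss = 7.688×10^8 Pa / (2660 kg/m³ × 9.81 m/s²) = 29460 m
Total depth = 9255 m + 29460 m = 38715 m

38700 m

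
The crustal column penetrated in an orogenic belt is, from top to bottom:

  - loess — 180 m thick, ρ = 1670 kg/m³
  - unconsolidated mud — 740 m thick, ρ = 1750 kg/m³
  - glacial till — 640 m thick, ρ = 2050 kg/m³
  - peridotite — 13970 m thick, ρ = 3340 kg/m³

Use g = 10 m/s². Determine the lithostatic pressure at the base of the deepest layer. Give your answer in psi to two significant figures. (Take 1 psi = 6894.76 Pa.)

72000 psi

loess: 1670 kg/m³ × 10 m/s² × 180 m = 3.006×10^6 Pa = 436.0 psi
unconsolidated mud: 1750 kg/m³ × 10 m/s² × 740 m = 1.295×10^7 Pa = 1878 psi
glacial till: 2050 kg/m³ × 10 m/s² × 640 m = 1.312×10^7 Pa = 1903 psi
peridotite: 3340 kg/m³ × 10 m/s² × 13970 m = 4.666×10^8 Pa = 67674 psi
Total = 436.0 + 1878 + 1903 + 67674 = 71891 psi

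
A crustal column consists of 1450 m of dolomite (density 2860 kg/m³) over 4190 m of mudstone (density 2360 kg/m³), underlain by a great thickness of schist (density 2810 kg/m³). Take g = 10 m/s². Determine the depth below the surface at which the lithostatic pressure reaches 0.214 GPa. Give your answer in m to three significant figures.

8260 m

Pressure at base of upper layers: 2860×10×1450 + 2360×10×4190 = 1.404×10^8 Pa = 0.1404 GPa
Remaining pressure to be supplied by schist: 2.140×10^8 − 1.404×10^8 = 7.365×10^7 Pa
Additional depth in schist = 7.365×10^7 Pa / (2810 kg/m³ × 10 m/s²) = 2620.9 m
Total depth = 5640 m + 2620.9 m = 8260.9 m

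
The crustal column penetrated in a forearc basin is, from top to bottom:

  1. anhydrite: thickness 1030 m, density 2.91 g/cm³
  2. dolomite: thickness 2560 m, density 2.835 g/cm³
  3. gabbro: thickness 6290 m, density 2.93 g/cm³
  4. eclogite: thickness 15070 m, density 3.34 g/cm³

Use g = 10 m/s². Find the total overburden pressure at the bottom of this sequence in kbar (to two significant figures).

anhydrite: 2910 kg/m³ × 10 m/s² × 1030 m = 2.997×10^7 Pa = 0.2997 kbar
dolomite: 2835 kg/m³ × 10 m/s² × 2560 m = 7.258×10^7 Pa = 0.7258 kbar
gabbro: 2930 kg/m³ × 10 m/s² × 6290 m = 1.843×10^8 Pa = 1.843 kbar
eclogite: 3340 kg/m³ × 10 m/s² × 15070 m = 5.033×10^8 Pa = 5.033 kbar
Total = 0.2997 + 0.7258 + 1.843 + 5.033 = 7.9018 kbar

7.9 kbar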